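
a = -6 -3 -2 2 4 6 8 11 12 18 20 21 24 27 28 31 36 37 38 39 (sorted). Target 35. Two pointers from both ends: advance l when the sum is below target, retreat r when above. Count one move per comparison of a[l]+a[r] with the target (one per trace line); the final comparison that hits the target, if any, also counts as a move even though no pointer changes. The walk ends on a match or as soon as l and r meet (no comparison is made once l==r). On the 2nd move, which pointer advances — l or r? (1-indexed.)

r

[1,20] -6+39=33 <35 → l++
[2,20] -3+39=36 >35 → r--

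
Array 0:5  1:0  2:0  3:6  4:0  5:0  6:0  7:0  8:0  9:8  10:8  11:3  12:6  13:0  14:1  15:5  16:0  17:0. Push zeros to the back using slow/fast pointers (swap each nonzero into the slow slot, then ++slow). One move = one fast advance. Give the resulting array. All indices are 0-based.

(s=0,f=0) a[fast]=5≠0 swap→a[0]=5 → slow++,fast++
(s=1,f=1) a[fast]=0 → fast++
(s=1,f=2) a[fast]=0 → fast++
(s=1,f=3) a[fast]=6≠0 swap→a[1]=6 → slow++,fast++
(s=2,f=4) a[fast]=0 → fast++
(s=2,f=5) a[fast]=0 → fast++
(s=2,f=6) a[fast]=0 → fast++
(s=2,f=7) a[fast]=0 → fast++
(s=2,f=8) a[fast]=0 → fast++
(s=2,f=9) a[fast]=8≠0 swap→a[2]=8 → slow++,fast++
(s=3,f=10) a[fast]=8≠0 swap→a[3]=8 → slow++,fast++
(s=4,f=11) a[fast]=3≠0 swap→a[4]=3 → slow++,fast++
(s=5,f=12) a[fast]=6≠0 swap→a[5]=6 → slow++,fast++
(s=6,f=13) a[fast]=0 → fast++
(s=6,f=14) a[fast]=1≠0 swap→a[6]=1 → slow++,fast++
(s=7,f=15) a[fast]=5≠0 swap→a[7]=5 → slow++,fast++
(s=8,f=16) a[fast]=0 → fast++
(s=8,f=17) a[fast]=0 → fast++

[5, 6, 8, 8, 3, 6, 1, 5, 0, 0, 0, 0, 0, 0, 0, 0, 0, 0]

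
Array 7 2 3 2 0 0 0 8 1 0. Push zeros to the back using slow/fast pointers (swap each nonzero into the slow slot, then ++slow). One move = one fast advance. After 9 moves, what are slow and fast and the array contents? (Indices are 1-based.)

slow=1 fast=1: a[fast]=7≠0 swap→a[1]=7, slow++,fast++
slow=2 fast=2: a[fast]=2≠0 swap→a[2]=2, slow++,fast++
slow=3 fast=3: a[fast]=3≠0 swap→a[3]=3, slow++,fast++
slow=4 fast=4: a[fast]=2≠0 swap→a[4]=2, slow++,fast++
slow=5 fast=5: a[fast]=0, fast++
slow=5 fast=6: a[fast]=0, fast++
slow=5 fast=7: a[fast]=0, fast++
slow=5 fast=8: a[fast]=8≠0 swap→a[5]=8, slow++,fast++
slow=6 fast=9: a[fast]=1≠0 swap→a[6]=1, slow++,fast++

slow=7, fast=10, a=[7, 2, 3, 2, 8, 1, 0, 0, 0, 0]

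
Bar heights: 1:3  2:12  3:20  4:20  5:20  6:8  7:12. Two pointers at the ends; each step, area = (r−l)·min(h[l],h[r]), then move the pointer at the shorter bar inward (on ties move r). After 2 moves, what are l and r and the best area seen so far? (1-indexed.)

[1,7] min(3,12)*6=18 best=18 * → l++
[2,7] min(12,12)*5=60 best=60 * → r--

l=2, r=6, best area=60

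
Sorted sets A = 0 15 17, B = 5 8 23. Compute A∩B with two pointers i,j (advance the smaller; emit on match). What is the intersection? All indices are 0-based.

[i=0,j=0] 0<5 → i++
[i=1,j=0] 15>5 → j++
[i=1,j=1] 15>8 → j++
[i=1,j=2] 15<23 → i++
[i=2,j=2] 17<23 → i++

intersection = []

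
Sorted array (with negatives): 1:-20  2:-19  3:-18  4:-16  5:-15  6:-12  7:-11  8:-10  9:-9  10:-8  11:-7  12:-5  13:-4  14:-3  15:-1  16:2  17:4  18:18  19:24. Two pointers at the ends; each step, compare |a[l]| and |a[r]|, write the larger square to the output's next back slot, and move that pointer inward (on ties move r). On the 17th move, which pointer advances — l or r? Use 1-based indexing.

[1,19] |-20|<=|24| out[19]=576 → r--
[1,18] |-20|>|18| out[18]=400 → l++
[2,18] |-19|>|18| out[17]=361 → l++
[3,18] |-18|<=|18| out[16]=324 → r--
[3,17] |-18|>|4| out[15]=324 → l++
[4,17] |-16|>|4| out[14]=256 → l++
[5,17] |-15|>|4| out[13]=225 → l++
[6,17] |-12|>|4| out[12]=144 → l++
[7,17] |-11|>|4| out[11]=121 → l++
[8,17] |-10|>|4| out[10]=100 → l++
[9,17] |-9|>|4| out[9]=81 → l++
[10,17] |-8|>|4| out[8]=64 → l++
[11,17] |-7|>|4| out[7]=49 → l++
[12,17] |-5|>|4| out[6]=25 → l++
[13,17] |-4|<=|4| out[5]=16 → r--
[13,16] |-4|>|2| out[4]=16 → l++
[14,16] |-3|>|2| out[3]=9 → l++

l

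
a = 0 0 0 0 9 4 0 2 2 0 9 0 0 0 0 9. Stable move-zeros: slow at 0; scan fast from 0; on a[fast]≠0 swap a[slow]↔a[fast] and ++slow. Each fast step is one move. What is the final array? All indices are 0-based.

(s=0,f=0) a[fast]=0 → fast++
(s=0,f=1) a[fast]=0 → fast++
(s=0,f=2) a[fast]=0 → fast++
(s=0,f=3) a[fast]=0 → fast++
(s=0,f=4) a[fast]=9≠0 swap→a[0]=9 → slow++,fast++
(s=1,f=5) a[fast]=4≠0 swap→a[1]=4 → slow++,fast++
(s=2,f=6) a[fast]=0 → fast++
(s=2,f=7) a[fast]=2≠0 swap→a[2]=2 → slow++,fast++
(s=3,f=8) a[fast]=2≠0 swap→a[3]=2 → slow++,fast++
(s=4,f=9) a[fast]=0 → fast++
(s=4,f=10) a[fast]=9≠0 swap→a[4]=9 → slow++,fast++
(s=5,f=11) a[fast]=0 → fast++
(s=5,f=12) a[fast]=0 → fast++
(s=5,f=13) a[fast]=0 → fast++
(s=5,f=14) a[fast]=0 → fast++
(s=5,f=15) a[fast]=9≠0 swap→a[5]=9 → slow++,fast++

[9, 4, 2, 2, 9, 9, 0, 0, 0, 0, 0, 0, 0, 0, 0, 0]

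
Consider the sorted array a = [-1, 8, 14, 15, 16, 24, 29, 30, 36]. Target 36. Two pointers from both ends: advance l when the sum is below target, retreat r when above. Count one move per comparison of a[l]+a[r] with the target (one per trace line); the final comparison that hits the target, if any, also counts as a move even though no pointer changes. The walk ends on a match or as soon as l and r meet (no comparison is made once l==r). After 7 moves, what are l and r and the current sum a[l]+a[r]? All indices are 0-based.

l=0 r=8: -1+36=35 <36, l++
l=1 r=8: 8+36=44 >36, r--
l=1 r=7: 8+30=38 >36, r--
l=1 r=6: 8+29=37 >36, r--
l=1 r=5: 8+24=32 <36, l++
l=2 r=5: 14+24=38 >36, r--
l=2 r=4: 14+16=30 <36, l++

l=3, r=4, sum=31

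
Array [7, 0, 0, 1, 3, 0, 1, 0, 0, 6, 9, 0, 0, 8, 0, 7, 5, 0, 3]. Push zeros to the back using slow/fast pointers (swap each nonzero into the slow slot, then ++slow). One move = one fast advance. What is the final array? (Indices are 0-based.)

(s=0,f=0) a[fast]=7≠0 swap→a[0]=7 → slow++,fast++
(s=1,f=1) a[fast]=0 → fast++
(s=1,f=2) a[fast]=0 → fast++
(s=1,f=3) a[fast]=1≠0 swap→a[1]=1 → slow++,fast++
(s=2,f=4) a[fast]=3≠0 swap→a[2]=3 → slow++,fast++
(s=3,f=5) a[fast]=0 → fast++
(s=3,f=6) a[fast]=1≠0 swap→a[3]=1 → slow++,fast++
(s=4,f=7) a[fast]=0 → fast++
(s=4,f=8) a[fast]=0 → fast++
(s=4,f=9) a[fast]=6≠0 swap→a[4]=6 → slow++,fast++
(s=5,f=10) a[fast]=9≠0 swap→a[5]=9 → slow++,fast++
(s=6,f=11) a[fast]=0 → fast++
(s=6,f=12) a[fast]=0 → fast++
(s=6,f=13) a[fast]=8≠0 swap→a[6]=8 → slow++,fast++
(s=7,f=14) a[fast]=0 → fast++
(s=7,f=15) a[fast]=7≠0 swap→a[7]=7 → slow++,fast++
(s=8,f=16) a[fast]=5≠0 swap→a[8]=5 → slow++,fast++
(s=9,f=17) a[fast]=0 → fast++
(s=9,f=18) a[fast]=3≠0 swap→a[9]=3 → slow++,fast++

[7, 1, 3, 1, 6, 9, 8, 7, 5, 3, 0, 0, 0, 0, 0, 0, 0, 0, 0]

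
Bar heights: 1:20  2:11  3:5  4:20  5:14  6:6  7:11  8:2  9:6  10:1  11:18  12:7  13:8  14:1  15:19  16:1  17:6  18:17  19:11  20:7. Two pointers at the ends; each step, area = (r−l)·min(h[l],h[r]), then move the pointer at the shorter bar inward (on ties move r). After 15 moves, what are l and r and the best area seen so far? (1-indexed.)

l=1, r=5, best area=289

[1,20] min(20,7)*19=133 best=133 * → r--
[1,19] min(20,11)*18=198 best=198 * → r--
[1,18] min(20,17)*17=289 best=289 * → r--
[1,17] min(20,6)*16=96 best=289 → r--
[1,16] min(20,1)*15=15 best=289 → r--
[1,15] min(20,19)*14=266 best=289 → r--
[1,14] min(20,1)*13=13 best=289 → r--
[1,13] min(20,8)*12=96 best=289 → r--
[1,12] min(20,7)*11=77 best=289 → r--
[1,11] min(20,18)*10=180 best=289 → r--
[1,10] min(20,1)*9=9 best=289 → r--
[1,9] min(20,6)*8=48 best=289 → r--
[1,8] min(20,2)*7=14 best=289 → r--
[1,7] min(20,11)*6=66 best=289 → r--
[1,6] min(20,6)*5=30 best=289 → r--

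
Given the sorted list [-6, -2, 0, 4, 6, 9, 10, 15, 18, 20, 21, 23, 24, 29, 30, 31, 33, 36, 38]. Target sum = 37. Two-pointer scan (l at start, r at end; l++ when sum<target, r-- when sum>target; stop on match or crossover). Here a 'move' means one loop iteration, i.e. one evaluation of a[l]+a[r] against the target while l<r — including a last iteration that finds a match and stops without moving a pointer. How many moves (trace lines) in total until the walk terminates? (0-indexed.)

6 moves

[0,18] -6+38=32 <37 → l++
[1,18] -2+38=36 <37 → l++
[2,18] 0+38=38 >37 → r--
[2,17] 0+36=36 <37 → l++
[3,17] 4+36=40 >37 → r--
[3,16] 4+33=37 → found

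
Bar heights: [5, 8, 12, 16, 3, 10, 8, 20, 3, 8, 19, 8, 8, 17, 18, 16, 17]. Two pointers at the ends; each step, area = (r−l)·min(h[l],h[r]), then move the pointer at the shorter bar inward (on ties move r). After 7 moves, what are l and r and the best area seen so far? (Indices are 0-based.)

l=0 r=16: min(5,17)*16=80 best=80 *, l++
l=1 r=16: min(8,17)*15=120 best=120 *, l++
l=2 r=16: min(12,17)*14=168 best=168 *, l++
l=3 r=16: min(16,17)*13=208 best=208 *, l++
l=4 r=16: min(3,17)*12=36 best=208, l++
l=5 r=16: min(10,17)*11=110 best=208, l++
l=6 r=16: min(8,17)*10=80 best=208, l++

l=7, r=16, best area=208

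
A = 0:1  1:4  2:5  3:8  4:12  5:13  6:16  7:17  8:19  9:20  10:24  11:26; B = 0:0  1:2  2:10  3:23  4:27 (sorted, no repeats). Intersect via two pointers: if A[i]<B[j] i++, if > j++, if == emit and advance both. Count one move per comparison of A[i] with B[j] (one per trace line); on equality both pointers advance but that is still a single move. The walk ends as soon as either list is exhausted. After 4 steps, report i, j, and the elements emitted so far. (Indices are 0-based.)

i=2, j=2, emitted=[]

[i=0,j=0] 1>0 → j++
[i=0,j=1] 1<2 → i++
[i=1,j=1] 4>2 → j++
[i=1,j=2] 4<10 → i++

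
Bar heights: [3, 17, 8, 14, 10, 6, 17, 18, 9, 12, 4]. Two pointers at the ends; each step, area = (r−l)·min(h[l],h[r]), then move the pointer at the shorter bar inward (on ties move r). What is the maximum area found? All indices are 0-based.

max area = 102

[0,10] min(3,4)*10=30 best=30 * → l++
[1,10] min(17,4)*9=36 best=36 * → r--
[1,9] min(17,12)*8=96 best=96 * → r--
[1,8] min(17,9)*7=63 best=96 → r--
[1,7] min(17,18)*6=102 best=102 * → l++
[2,7] min(8,18)*5=40 best=102 → l++
[3,7] min(14,18)*4=56 best=102 → l++
[4,7] min(10,18)*3=30 best=102 → l++
[5,7] min(6,18)*2=12 best=102 → l++
[6,7] min(17,18)*1=17 best=102 → l++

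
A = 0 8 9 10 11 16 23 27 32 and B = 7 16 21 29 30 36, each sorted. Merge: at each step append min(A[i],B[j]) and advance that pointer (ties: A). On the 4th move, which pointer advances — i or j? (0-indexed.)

i

i=0 j=0: A[i]=0<=B[j]=7 take 0, i++
i=1 j=0: A[i]=8>B[j]=7 take 7, j++
i=1 j=1: A[i]=8<=B[j]=16 take 8, i++
i=2 j=1: A[i]=9<=B[j]=16 take 9, i++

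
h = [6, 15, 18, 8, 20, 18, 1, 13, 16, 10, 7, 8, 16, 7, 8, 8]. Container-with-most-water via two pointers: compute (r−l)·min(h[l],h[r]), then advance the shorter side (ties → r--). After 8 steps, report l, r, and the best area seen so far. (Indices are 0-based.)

[0,15] min(6,8)*15=90 best=90 * → l++
[1,15] min(15,8)*14=112 best=112 * → r--
[1,14] min(15,8)*13=104 best=112 → r--
[1,13] min(15,7)*12=84 best=112 → r--
[1,12] min(15,16)*11=165 best=165 * → l++
[2,12] min(18,16)*10=160 best=165 → r--
[2,11] min(18,8)*9=72 best=165 → r--
[2,10] min(18,7)*8=56 best=165 → r--

l=2, r=9, best area=165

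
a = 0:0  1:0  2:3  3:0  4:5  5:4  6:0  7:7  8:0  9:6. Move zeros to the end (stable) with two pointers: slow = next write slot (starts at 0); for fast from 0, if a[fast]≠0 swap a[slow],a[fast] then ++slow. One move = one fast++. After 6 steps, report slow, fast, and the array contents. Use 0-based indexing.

(s=0,f=0) a[fast]=0 → fast++
(s=0,f=1) a[fast]=0 → fast++
(s=0,f=2) a[fast]=3≠0 swap→a[0]=3 → slow++,fast++
(s=1,f=3) a[fast]=0 → fast++
(s=1,f=4) a[fast]=5≠0 swap→a[1]=5 → slow++,fast++
(s=2,f=5) a[fast]=4≠0 swap→a[2]=4 → slow++,fast++

slow=3, fast=6, a=[3, 5, 4, 0, 0, 0, 0, 7, 0, 6]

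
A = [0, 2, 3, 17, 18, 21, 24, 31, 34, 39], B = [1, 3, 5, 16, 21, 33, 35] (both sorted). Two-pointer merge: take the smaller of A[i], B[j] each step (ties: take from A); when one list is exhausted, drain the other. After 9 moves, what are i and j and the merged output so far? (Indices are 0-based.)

i=0 j=0: A[i]=0<=B[j]=1 take 0, i++
i=1 j=0: A[i]=2>B[j]=1 take 1, j++
i=1 j=1: A[i]=2<=B[j]=3 take 2, i++
i=2 j=1: A[i]=3<=B[j]=3 take 3, i++
i=3 j=1: A[i]=17>B[j]=3 take 3, j++
i=3 j=2: A[i]=17>B[j]=5 take 5, j++
i=3 j=3: A[i]=17>B[j]=16 take 16, j++
i=3 j=4: A[i]=17<=B[j]=21 take 17, i++
i=4 j=4: A[i]=18<=B[j]=21 take 18, i++

i=5, j=4, merged so far=[0, 1, 2, 3, 3, 5, 16, 17, 18]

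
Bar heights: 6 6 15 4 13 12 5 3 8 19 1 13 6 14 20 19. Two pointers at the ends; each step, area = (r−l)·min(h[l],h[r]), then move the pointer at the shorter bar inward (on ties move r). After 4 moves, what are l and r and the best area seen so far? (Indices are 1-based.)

l=5, r=16, best area=195

[1,16] min(6,19)*15=90 best=90 * → l++
[2,16] min(6,19)*14=84 best=90 → l++
[3,16] min(15,19)*13=195 best=195 * → l++
[4,16] min(4,19)*12=48 best=195 → l++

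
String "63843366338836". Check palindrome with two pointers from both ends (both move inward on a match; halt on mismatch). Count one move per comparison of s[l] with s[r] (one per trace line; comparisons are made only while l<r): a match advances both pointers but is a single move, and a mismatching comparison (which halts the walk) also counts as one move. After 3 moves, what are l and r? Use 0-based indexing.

[0,13] '6'=='6' → l++,r--
[1,12] '3'=='3' → l++,r--
[2,11] '8'=='8' → l++,r--

l=3, r=10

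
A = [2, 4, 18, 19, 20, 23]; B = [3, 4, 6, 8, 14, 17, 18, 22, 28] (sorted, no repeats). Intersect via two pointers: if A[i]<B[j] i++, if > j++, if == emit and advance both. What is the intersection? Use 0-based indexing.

i=0 j=0: 2<3, i++
i=1 j=0: 4>3, j++
i=1 j=1: 4==4 emit, i++,j++
i=2 j=2: 18>6, j++
i=2 j=3: 18>8, j++
i=2 j=4: 18>14, j++
i=2 j=5: 18>17, j++
i=2 j=6: 18==18 emit, i++,j++
i=3 j=7: 19<22, i++
i=4 j=7: 20<22, i++
i=5 j=7: 23>22, j++
i=5 j=8: 23<28, i++

intersection = [4, 18]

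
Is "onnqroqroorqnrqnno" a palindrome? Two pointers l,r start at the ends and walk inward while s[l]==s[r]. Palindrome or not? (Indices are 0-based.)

l=0 r=17: 'o'=='o', l++,r--
l=1 r=16: 'n'=='n', l++,r--
l=2 r=15: 'n'=='n', l++,r--
l=3 r=14: 'q'=='q', l++,r--
l=4 r=13: 'r'=='r', l++,r--
l=5 r=12: 'o'!='n', stop

not a palindrome (mismatch at 5,12)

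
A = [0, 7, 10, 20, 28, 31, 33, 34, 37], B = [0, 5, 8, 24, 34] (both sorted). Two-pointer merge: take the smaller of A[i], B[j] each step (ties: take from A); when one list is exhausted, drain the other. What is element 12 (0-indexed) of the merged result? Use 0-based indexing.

[i=0,j=0] A[i]=0<=B[j]=0 take 0 → i++
[i=1,j=0] A[i]=7>B[j]=0 take 0 → j++
[i=1,j=1] A[i]=7>B[j]=5 take 5 → j++
[i=1,j=2] A[i]=7<=B[j]=8 take 7 → i++
[i=2,j=2] A[i]=10>B[j]=8 take 8 → j++
[i=2,j=3] A[i]=10<=B[j]=24 take 10 → i++
[i=3,j=3] A[i]=20<=B[j]=24 take 20 → i++
[i=4,j=3] A[i]=28>B[j]=24 take 24 → j++
[i=4,j=4] A[i]=28<=B[j]=34 take 28 → i++
[i=5,j=4] A[i]=31<=B[j]=34 take 31 → i++
[i=6,j=4] A[i]=33<=B[j]=34 take 33 → i++
[i=7,j=4] A[i]=34<=B[j]=34 take 34 → i++
[i=8,j=4] A[i]=37>B[j]=34 take 34 → j++
[i=8,j=5] B done, take A[i]=37 → i++

merged[12] = 34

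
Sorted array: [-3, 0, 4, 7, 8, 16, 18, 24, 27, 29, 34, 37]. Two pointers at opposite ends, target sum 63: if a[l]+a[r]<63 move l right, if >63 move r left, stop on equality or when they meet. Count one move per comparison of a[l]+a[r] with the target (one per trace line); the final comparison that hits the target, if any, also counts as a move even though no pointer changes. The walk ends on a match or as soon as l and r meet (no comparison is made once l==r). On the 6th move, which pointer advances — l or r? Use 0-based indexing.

l

[0,11] -3+37=34 <63 → l++
[1,11] 0+37=37 <63 → l++
[2,11] 4+37=41 <63 → l++
[3,11] 7+37=44 <63 → l++
[4,11] 8+37=45 <63 → l++
[5,11] 16+37=53 <63 → l++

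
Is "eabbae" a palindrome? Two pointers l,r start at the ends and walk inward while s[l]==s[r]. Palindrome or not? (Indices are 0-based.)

palindrome

l=0 r=5: 'e'=='e', l++,r--
l=1 r=4: 'a'=='a', l++,r--
l=2 r=3: 'b'=='b', l++,r--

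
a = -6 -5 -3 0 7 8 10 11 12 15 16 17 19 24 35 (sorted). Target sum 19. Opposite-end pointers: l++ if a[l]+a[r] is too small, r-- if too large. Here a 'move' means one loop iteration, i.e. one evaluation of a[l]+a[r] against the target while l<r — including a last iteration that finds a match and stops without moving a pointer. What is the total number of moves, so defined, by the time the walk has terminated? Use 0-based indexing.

l=0 r=14: -6+35=29 >19, r--
l=0 r=13: -6+24=18 <19, l++
l=1 r=13: -5+24=19, found

3 moves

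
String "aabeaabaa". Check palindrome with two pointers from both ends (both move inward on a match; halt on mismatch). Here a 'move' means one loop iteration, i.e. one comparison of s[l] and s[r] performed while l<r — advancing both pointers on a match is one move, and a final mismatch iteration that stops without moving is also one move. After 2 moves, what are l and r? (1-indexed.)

l=3, r=7

[1,9] 'a'=='a' → l++,r--
[2,8] 'a'=='a' → l++,r--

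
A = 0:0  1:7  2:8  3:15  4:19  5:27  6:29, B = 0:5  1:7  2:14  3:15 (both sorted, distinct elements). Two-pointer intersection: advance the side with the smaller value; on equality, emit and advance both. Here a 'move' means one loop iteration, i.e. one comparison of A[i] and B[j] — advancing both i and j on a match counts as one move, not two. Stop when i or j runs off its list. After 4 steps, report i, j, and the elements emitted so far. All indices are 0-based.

i=0 j=0: 0<5, i++
i=1 j=0: 7>5, j++
i=1 j=1: 7==7 emit, i++,j++
i=2 j=2: 8<14, i++

i=3, j=2, emitted=[7]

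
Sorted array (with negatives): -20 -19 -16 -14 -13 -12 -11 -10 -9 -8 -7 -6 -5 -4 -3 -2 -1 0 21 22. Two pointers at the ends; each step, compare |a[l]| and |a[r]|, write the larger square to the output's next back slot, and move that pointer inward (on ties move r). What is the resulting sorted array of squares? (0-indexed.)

l=0 r=19: |-20|<=|22| out[19]=484, r--
l=0 r=18: |-20|<=|21| out[18]=441, r--
l=0 r=17: |-20|>|0| out[17]=400, l++
l=1 r=17: |-19|>|0| out[16]=361, l++
l=2 r=17: |-16|>|0| out[15]=256, l++
l=3 r=17: |-14|>|0| out[14]=196, l++
l=4 r=17: |-13|>|0| out[13]=169, l++
l=5 r=17: |-12|>|0| out[12]=144, l++
l=6 r=17: |-11|>|0| out[11]=121, l++
l=7 r=17: |-10|>|0| out[10]=100, l++
l=8 r=17: |-9|>|0| out[9]=81, l++
l=9 r=17: |-8|>|0| out[8]=64, l++
l=10 r=17: |-7|>|0| out[7]=49, l++
l=11 r=17: |-6|>|0| out[6]=36, l++
l=12 r=17: |-5|>|0| out[5]=25, l++
l=13 r=17: |-4|>|0| out[4]=16, l++
l=14 r=17: |-3|>|0| out[3]=9, l++
l=15 r=17: |-2|>|0| out[2]=4, l++
l=16 r=17: |-1|>|0| out[1]=1, l++
l=17 r=17: |0|<=|0| out[0]=0, r--

[0, 1, 4, 9, 16, 25, 36, 49, 64, 81, 100, 121, 144, 169, 196, 256, 361, 400, 441, 484]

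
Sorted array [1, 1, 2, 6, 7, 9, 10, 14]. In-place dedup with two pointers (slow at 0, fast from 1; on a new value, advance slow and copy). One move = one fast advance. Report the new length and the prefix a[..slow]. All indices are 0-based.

length 7; prefix = [1, 2, 6, 7, 9, 10, 14]

slow=0 fast=1: a[fast]=1=a[slow] dup, fast++
slow=0 fast=2: a[fast]=2≠a[slow]=1 write a[1]=2, slow++,fast++
slow=1 fast=3: a[fast]=6≠a[slow]=2 write a[2]=6, slow++,fast++
slow=2 fast=4: a[fast]=7≠a[slow]=6 write a[3]=7, slow++,fast++
slow=3 fast=5: a[fast]=9≠a[slow]=7 write a[4]=9, slow++,fast++
slow=4 fast=6: a[fast]=10≠a[slow]=9 write a[5]=10, slow++,fast++
slow=5 fast=7: a[fast]=14≠a[slow]=10 write a[6]=14, slow++,fast++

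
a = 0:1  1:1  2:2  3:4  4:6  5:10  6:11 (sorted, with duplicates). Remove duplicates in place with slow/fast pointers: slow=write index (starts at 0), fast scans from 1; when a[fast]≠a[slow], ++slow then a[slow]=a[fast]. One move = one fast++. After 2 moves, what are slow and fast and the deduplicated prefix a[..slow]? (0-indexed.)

slow=0 fast=1: a[fast]=1=a[slow] dup, fast++
slow=0 fast=2: a[fast]=2≠a[slow]=1 write a[1]=2, slow++,fast++

slow=1, fast=3, prefix=[1, 2]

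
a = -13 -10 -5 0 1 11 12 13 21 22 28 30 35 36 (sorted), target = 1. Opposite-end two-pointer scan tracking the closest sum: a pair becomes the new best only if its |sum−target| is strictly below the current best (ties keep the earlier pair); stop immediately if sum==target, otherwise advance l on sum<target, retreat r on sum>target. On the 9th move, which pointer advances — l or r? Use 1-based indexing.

r

l=1 r=14: -13+36=23 d=22 *, r--
l=1 r=13: -13+35=22 d=21 *, r--
l=1 r=12: -13+30=17 d=16 *, r--
l=1 r=11: -13+28=15 d=14 *, r--
l=1 r=10: -13+22=9 d=8 *, r--
l=1 r=9: -13+21=8 d=7 *, r--
l=1 r=8: -13+13=0 d=1 *, l++
l=2 r=8: -10+13=3 d=2, r--
l=2 r=7: -10+12=2 d=1, r--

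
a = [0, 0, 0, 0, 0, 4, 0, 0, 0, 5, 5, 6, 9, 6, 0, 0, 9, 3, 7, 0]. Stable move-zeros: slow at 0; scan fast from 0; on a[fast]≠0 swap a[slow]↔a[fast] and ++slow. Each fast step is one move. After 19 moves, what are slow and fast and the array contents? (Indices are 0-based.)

(s=0,f=0) a[fast]=0 → fast++
(s=0,f=1) a[fast]=0 → fast++
(s=0,f=2) a[fast]=0 → fast++
(s=0,f=3) a[fast]=0 → fast++
(s=0,f=4) a[fast]=0 → fast++
(s=0,f=5) a[fast]=4≠0 swap→a[0]=4 → slow++,fast++
(s=1,f=6) a[fast]=0 → fast++
(s=1,f=7) a[fast]=0 → fast++
(s=1,f=8) a[fast]=0 → fast++
(s=1,f=9) a[fast]=5≠0 swap→a[1]=5 → slow++,fast++
(s=2,f=10) a[fast]=5≠0 swap→a[2]=5 → slow++,fast++
(s=3,f=11) a[fast]=6≠0 swap→a[3]=6 → slow++,fast++
(s=4,f=12) a[fast]=9≠0 swap→a[4]=9 → slow++,fast++
(s=5,f=13) a[fast]=6≠0 swap→a[5]=6 → slow++,fast++
(s=6,f=14) a[fast]=0 → fast++
(s=6,f=15) a[fast]=0 → fast++
(s=6,f=16) a[fast]=9≠0 swap→a[6]=9 → slow++,fast++
(s=7,f=17) a[fast]=3≠0 swap→a[7]=3 → slow++,fast++
(s=8,f=18) a[fast]=7≠0 swap→a[8]=7 → slow++,fast++

slow=9, fast=19, a=[4, 5, 5, 6, 9, 6, 9, 3, 7, 0, 0, 0, 0, 0, 0, 0, 0, 0, 0, 0]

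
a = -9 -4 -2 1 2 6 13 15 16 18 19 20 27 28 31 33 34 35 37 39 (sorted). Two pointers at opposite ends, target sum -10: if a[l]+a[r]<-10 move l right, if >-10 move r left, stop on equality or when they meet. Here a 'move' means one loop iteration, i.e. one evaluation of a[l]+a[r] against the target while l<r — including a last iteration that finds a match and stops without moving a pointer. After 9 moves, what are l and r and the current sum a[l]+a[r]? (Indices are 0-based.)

l=0 r=19: -9+39=30 >-10, r--
l=0 r=18: -9+37=28 >-10, r--
l=0 r=17: -9+35=26 >-10, r--
l=0 r=16: -9+34=25 >-10, r--
l=0 r=15: -9+33=24 >-10, r--
l=0 r=14: -9+31=22 >-10, r--
l=0 r=13: -9+28=19 >-10, r--
l=0 r=12: -9+27=18 >-10, r--
l=0 r=11: -9+20=11 >-10, r--

l=0, r=10, sum=10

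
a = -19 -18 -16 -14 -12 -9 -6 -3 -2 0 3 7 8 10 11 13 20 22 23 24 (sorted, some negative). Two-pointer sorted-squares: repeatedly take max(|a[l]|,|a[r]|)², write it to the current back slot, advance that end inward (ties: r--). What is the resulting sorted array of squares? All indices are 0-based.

l=0 r=19: |-19|<=|24| out[19]=576, r--
l=0 r=18: |-19|<=|23| out[18]=529, r--
l=0 r=17: |-19|<=|22| out[17]=484, r--
l=0 r=16: |-19|<=|20| out[16]=400, r--
l=0 r=15: |-19|>|13| out[15]=361, l++
l=1 r=15: |-18|>|13| out[14]=324, l++
l=2 r=15: |-16|>|13| out[13]=256, l++
l=3 r=15: |-14|>|13| out[12]=196, l++
l=4 r=15: |-12|<=|13| out[11]=169, r--
l=4 r=14: |-12|>|11| out[10]=144, l++
l=5 r=14: |-9|<=|11| out[9]=121, r--
l=5 r=13: |-9|<=|10| out[8]=100, r--
l=5 r=12: |-9|>|8| out[7]=81, l++
l=6 r=12: |-6|<=|8| out[6]=64, r--
l=6 r=11: |-6|<=|7| out[5]=49, r--
l=6 r=10: |-6|>|3| out[4]=36, l++
l=7 r=10: |-3|<=|3| out[3]=9, r--
l=7 r=9: |-3|>|0| out[2]=9, l++
l=8 r=9: |-2|>|0| out[1]=4, l++
l=9 r=9: |0|<=|0| out[0]=0, r--

[0, 4, 9, 9, 36, 49, 64, 81, 100, 121, 144, 169, 196, 256, 324, 361, 400, 484, 529, 576]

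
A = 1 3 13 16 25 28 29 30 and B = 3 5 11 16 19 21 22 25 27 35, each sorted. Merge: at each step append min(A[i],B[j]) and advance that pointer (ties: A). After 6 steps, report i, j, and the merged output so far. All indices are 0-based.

[i=0,j=0] A[i]=1<=B[j]=3 take 1 → i++
[i=1,j=0] A[i]=3<=B[j]=3 take 3 → i++
[i=2,j=0] A[i]=13>B[j]=3 take 3 → j++
[i=2,j=1] A[i]=13>B[j]=5 take 5 → j++
[i=2,j=2] A[i]=13>B[j]=11 take 11 → j++
[i=2,j=3] A[i]=13<=B[j]=16 take 13 → i++

i=3, j=3, merged so far=[1, 3, 3, 5, 11, 13]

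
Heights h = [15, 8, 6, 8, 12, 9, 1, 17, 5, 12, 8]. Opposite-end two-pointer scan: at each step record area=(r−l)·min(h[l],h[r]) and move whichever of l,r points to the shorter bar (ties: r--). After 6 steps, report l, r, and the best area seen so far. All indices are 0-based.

l=3, r=7, best area=108

[0,10] min(15,8)*10=80 best=80 * → r--
[0,9] min(15,12)*9=108 best=108 * → r--
[0,8] min(15,5)*8=40 best=108 → r--
[0,7] min(15,17)*7=105 best=108 → l++
[1,7] min(8,17)*6=48 best=108 → l++
[2,7] min(6,17)*5=30 best=108 → l++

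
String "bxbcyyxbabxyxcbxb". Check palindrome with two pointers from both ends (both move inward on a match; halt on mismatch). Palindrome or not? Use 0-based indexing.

not a palindrome (mismatch at 4,12)

[0,16] 'b'=='b' → l++,r--
[1,15] 'x'=='x' → l++,r--
[2,14] 'b'=='b' → l++,r--
[3,13] 'c'=='c' → l++,r--
[4,12] 'y'!='x' → stop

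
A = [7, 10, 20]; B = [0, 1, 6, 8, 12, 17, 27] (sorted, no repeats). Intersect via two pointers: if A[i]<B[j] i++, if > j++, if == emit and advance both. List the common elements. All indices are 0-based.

[i=0,j=0] 7>0 → j++
[i=0,j=1] 7>1 → j++
[i=0,j=2] 7>6 → j++
[i=0,j=3] 7<8 → i++
[i=1,j=3] 10>8 → j++
[i=1,j=4] 10<12 → i++
[i=2,j=4] 20>12 → j++
[i=2,j=5] 20>17 → j++
[i=2,j=6] 20<27 → i++

intersection = []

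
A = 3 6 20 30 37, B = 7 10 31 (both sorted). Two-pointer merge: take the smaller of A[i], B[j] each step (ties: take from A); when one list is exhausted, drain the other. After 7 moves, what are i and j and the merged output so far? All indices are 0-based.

i=0 j=0: A[i]=3<=B[j]=7 take 3, i++
i=1 j=0: A[i]=6<=B[j]=7 take 6, i++
i=2 j=0: A[i]=20>B[j]=7 take 7, j++
i=2 j=1: A[i]=20>B[j]=10 take 10, j++
i=2 j=2: A[i]=20<=B[j]=31 take 20, i++
i=3 j=2: A[i]=30<=B[j]=31 take 30, i++
i=4 j=2: A[i]=37>B[j]=31 take 31, j++

i=4, j=3, merged so far=[3, 6, 7, 10, 20, 30, 31]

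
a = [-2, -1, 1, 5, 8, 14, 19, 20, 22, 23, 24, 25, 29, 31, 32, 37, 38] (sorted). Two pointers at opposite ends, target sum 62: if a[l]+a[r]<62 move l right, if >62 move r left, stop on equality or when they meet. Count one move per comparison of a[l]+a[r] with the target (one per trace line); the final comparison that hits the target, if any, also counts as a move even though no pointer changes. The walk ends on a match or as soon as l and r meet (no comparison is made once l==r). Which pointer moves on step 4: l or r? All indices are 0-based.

l

[0,16] -2+38=36 <62 → l++
[1,16] -1+38=37 <62 → l++
[2,16] 1+38=39 <62 → l++
[3,16] 5+38=43 <62 → l++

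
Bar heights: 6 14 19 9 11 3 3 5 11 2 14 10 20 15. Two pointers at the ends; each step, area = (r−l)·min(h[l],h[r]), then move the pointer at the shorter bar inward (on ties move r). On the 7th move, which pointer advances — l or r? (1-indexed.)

l

l=1 r=14: min(6,15)*13=78 best=78 *, l++
l=2 r=14: min(14,15)*12=168 best=168 *, l++
l=3 r=14: min(19,15)*11=165 best=168, r--
l=3 r=13: min(19,20)*10=190 best=190 *, l++
l=4 r=13: min(9,20)*9=81 best=190, l++
l=5 r=13: min(11,20)*8=88 best=190, l++
l=6 r=13: min(3,20)*7=21 best=190, l++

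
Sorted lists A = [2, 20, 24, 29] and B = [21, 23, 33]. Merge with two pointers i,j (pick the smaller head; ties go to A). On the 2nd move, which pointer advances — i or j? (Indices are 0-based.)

i

[i=0,j=0] A[i]=2<=B[j]=21 take 2 → i++
[i=1,j=0] A[i]=20<=B[j]=21 take 20 → i++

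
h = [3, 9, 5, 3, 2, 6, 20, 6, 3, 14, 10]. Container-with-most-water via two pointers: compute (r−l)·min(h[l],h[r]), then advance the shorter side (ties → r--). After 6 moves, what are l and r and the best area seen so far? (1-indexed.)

l=7, r=11, best area=81

l=1 r=11: min(3,10)*10=30 best=30 *, l++
l=2 r=11: min(9,10)*9=81 best=81 *, l++
l=3 r=11: min(5,10)*8=40 best=81, l++
l=4 r=11: min(3,10)*7=21 best=81, l++
l=5 r=11: min(2,10)*6=12 best=81, l++
l=6 r=11: min(6,10)*5=30 best=81, l++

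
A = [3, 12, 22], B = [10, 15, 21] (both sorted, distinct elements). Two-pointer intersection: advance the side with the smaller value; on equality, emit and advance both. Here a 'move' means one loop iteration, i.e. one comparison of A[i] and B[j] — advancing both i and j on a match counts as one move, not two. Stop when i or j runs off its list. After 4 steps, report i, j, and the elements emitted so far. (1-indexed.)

i=3, j=3, emitted=[]

i=1 j=1: 3<10, i++
i=2 j=1: 12>10, j++
i=2 j=2: 12<15, i++
i=3 j=2: 22>15, j++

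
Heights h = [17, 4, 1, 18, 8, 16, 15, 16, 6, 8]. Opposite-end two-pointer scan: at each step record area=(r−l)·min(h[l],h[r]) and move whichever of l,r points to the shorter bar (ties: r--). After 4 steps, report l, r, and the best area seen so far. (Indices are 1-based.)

l=1, r=6, best area=112

[1,10] min(17,8)*9=72 best=72 * → r--
[1,9] min(17,6)*8=48 best=72 → r--
[1,8] min(17,16)*7=112 best=112 * → r--
[1,7] min(17,15)*6=90 best=112 → r--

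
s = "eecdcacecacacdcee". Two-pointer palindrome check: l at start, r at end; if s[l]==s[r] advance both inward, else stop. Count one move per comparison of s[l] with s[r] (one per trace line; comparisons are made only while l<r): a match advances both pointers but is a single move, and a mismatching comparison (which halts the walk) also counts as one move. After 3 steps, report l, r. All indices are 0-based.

l=3, r=13

l=0 r=16: 'e'=='e', l++,r--
l=1 r=15: 'e'=='e', l++,r--
l=2 r=14: 'c'=='c', l++,r--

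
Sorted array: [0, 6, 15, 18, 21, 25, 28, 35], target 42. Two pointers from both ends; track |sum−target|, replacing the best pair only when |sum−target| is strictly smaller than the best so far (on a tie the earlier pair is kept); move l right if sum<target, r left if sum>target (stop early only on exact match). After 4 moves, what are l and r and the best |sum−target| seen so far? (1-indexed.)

l=1 r=8: 0+35=35 d=7 *, l++
l=2 r=8: 6+35=41 d=1 *, l++
l=3 r=8: 15+35=50 d=8, r--
l=3 r=7: 15+28=43 d=1, r--

l=3, r=6, best |Δ|=1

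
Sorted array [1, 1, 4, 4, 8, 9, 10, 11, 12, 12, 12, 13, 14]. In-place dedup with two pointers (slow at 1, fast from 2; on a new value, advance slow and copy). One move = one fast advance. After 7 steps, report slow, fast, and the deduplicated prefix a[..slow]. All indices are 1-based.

(s=1,f=2) a[fast]=1=a[slow] dup → fast++
(s=1,f=3) a[fast]=4≠a[slow]=1 write a[2]=4 → slow++,fast++
(s=2,f=4) a[fast]=4=a[slow] dup → fast++
(s=2,f=5) a[fast]=8≠a[slow]=4 write a[3]=8 → slow++,fast++
(s=3,f=6) a[fast]=9≠a[slow]=8 write a[4]=9 → slow++,fast++
(s=4,f=7) a[fast]=10≠a[slow]=9 write a[5]=10 → slow++,fast++
(s=5,f=8) a[fast]=11≠a[slow]=10 write a[6]=11 → slow++,fast++

slow=6, fast=9, prefix=[1, 4, 8, 9, 10, 11]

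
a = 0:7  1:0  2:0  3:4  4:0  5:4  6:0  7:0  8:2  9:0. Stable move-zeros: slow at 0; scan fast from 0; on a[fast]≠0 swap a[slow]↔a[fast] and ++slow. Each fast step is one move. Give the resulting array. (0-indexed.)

[7, 4, 4, 2, 0, 0, 0, 0, 0, 0]

(s=0,f=0) a[fast]=7≠0 swap→a[0]=7 → slow++,fast++
(s=1,f=1) a[fast]=0 → fast++
(s=1,f=2) a[fast]=0 → fast++
(s=1,f=3) a[fast]=4≠0 swap→a[1]=4 → slow++,fast++
(s=2,f=4) a[fast]=0 → fast++
(s=2,f=5) a[fast]=4≠0 swap→a[2]=4 → slow++,fast++
(s=3,f=6) a[fast]=0 → fast++
(s=3,f=7) a[fast]=0 → fast++
(s=3,f=8) a[fast]=2≠0 swap→a[3]=2 → slow++,fast++
(s=4,f=9) a[fast]=0 → fast++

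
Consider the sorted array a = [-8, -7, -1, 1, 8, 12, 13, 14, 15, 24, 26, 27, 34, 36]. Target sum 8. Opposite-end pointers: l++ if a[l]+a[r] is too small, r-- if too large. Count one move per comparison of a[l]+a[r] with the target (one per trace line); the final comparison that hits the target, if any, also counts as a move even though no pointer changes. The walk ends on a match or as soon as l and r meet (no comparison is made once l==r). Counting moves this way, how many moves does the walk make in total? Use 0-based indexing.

7 moves

l=0 r=13: -8+36=28 >8, r--
l=0 r=12: -8+34=26 >8, r--
l=0 r=11: -8+27=19 >8, r--
l=0 r=10: -8+26=18 >8, r--
l=0 r=9: -8+24=16 >8, r--
l=0 r=8: -8+15=7 <8, l++
l=1 r=8: -7+15=8, found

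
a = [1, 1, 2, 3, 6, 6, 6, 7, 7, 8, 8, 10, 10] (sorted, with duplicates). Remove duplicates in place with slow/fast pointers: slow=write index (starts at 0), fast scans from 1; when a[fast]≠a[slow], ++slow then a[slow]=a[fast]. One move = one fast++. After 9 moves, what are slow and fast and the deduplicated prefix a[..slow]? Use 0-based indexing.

slow=5, fast=10, prefix=[1, 2, 3, 6, 7, 8]

slow=0 fast=1: a[fast]=1=a[slow] dup, fast++
slow=0 fast=2: a[fast]=2≠a[slow]=1 write a[1]=2, slow++,fast++
slow=1 fast=3: a[fast]=3≠a[slow]=2 write a[2]=3, slow++,fast++
slow=2 fast=4: a[fast]=6≠a[slow]=3 write a[3]=6, slow++,fast++
slow=3 fast=5: a[fast]=6=a[slow] dup, fast++
slow=3 fast=6: a[fast]=6=a[slow] dup, fast++
slow=3 fast=7: a[fast]=7≠a[slow]=6 write a[4]=7, slow++,fast++
slow=4 fast=8: a[fast]=7=a[slow] dup, fast++
slow=4 fast=9: a[fast]=8≠a[slow]=7 write a[5]=8, slow++,fast++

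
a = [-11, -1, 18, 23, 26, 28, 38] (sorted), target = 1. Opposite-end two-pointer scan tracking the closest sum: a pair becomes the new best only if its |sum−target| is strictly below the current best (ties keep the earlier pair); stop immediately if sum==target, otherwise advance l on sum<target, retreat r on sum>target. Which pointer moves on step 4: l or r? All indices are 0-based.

[0,6] -11+38=27 d=26 * → r--
[0,5] -11+28=17 d=16 * → r--
[0,4] -11+26=15 d=14 * → r--
[0,3] -11+23=12 d=11 * → r--

r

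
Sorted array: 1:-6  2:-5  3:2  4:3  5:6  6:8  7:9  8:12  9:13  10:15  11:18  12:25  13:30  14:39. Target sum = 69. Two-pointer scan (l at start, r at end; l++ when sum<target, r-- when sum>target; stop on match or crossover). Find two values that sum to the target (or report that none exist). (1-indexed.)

[1,14] -6+39=33 <69 → l++
[2,14] -5+39=34 <69 → l++
[3,14] 2+39=41 <69 → l++
[4,14] 3+39=42 <69 → l++
[5,14] 6+39=45 <69 → l++
[6,14] 8+39=47 <69 → l++
[7,14] 9+39=48 <69 → l++
[8,14] 12+39=51 <69 → l++
[9,14] 13+39=52 <69 → l++
[10,14] 15+39=54 <69 → l++
[11,14] 18+39=57 <69 → l++
[12,14] 25+39=64 <69 → l++
[13,14] 30+39=69 → found

(30, 39)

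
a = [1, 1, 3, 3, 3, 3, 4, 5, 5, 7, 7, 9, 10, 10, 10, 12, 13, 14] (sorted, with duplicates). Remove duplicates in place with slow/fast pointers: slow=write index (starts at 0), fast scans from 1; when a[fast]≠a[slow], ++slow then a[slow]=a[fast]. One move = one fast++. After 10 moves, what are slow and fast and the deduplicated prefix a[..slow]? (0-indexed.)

slow=4, fast=11, prefix=[1, 3, 4, 5, 7]

slow=0 fast=1: a[fast]=1=a[slow] dup, fast++
slow=0 fast=2: a[fast]=3≠a[slow]=1 write a[1]=3, slow++,fast++
slow=1 fast=3: a[fast]=3=a[slow] dup, fast++
slow=1 fast=4: a[fast]=3=a[slow] dup, fast++
slow=1 fast=5: a[fast]=3=a[slow] dup, fast++
slow=1 fast=6: a[fast]=4≠a[slow]=3 write a[2]=4, slow++,fast++
slow=2 fast=7: a[fast]=5≠a[slow]=4 write a[3]=5, slow++,fast++
slow=3 fast=8: a[fast]=5=a[slow] dup, fast++
slow=3 fast=9: a[fast]=7≠a[slow]=5 write a[4]=7, slow++,fast++
slow=4 fast=10: a[fast]=7=a[slow] dup, fast++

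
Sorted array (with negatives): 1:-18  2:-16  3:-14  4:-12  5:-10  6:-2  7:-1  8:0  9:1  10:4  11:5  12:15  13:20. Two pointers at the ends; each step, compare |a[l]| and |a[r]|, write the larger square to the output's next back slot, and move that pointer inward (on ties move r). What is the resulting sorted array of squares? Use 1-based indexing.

[0, 1, 1, 4, 16, 25, 100, 144, 196, 225, 256, 324, 400]

[1,13] |-18|<=|20| out[13]=400 → r--
[1,12] |-18|>|15| out[12]=324 → l++
[2,12] |-16|>|15| out[11]=256 → l++
[3,12] |-14|<=|15| out[10]=225 → r--
[3,11] |-14|>|5| out[9]=196 → l++
[4,11] |-12|>|5| out[8]=144 → l++
[5,11] |-10|>|5| out[7]=100 → l++
[6,11] |-2|<=|5| out[6]=25 → r--
[6,10] |-2|<=|4| out[5]=16 → r--
[6,9] |-2|>|1| out[4]=4 → l++
[7,9] |-1|<=|1| out[3]=1 → r--
[7,8] |-1|>|0| out[2]=1 → l++
[8,8] |0|<=|0| out[1]=0 → r--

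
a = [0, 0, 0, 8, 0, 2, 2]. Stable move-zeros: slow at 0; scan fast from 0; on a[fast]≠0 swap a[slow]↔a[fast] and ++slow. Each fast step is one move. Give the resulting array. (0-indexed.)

(s=0,f=0) a[fast]=0 → fast++
(s=0,f=1) a[fast]=0 → fast++
(s=0,f=2) a[fast]=0 → fast++
(s=0,f=3) a[fast]=8≠0 swap→a[0]=8 → slow++,fast++
(s=1,f=4) a[fast]=0 → fast++
(s=1,f=5) a[fast]=2≠0 swap→a[1]=2 → slow++,fast++
(s=2,f=6) a[fast]=2≠0 swap→a[2]=2 → slow++,fast++

[8, 2, 2, 0, 0, 0, 0]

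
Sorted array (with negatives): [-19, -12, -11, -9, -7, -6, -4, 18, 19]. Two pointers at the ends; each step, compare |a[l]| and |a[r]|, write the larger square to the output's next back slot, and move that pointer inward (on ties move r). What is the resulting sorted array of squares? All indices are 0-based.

[16, 36, 49, 81, 121, 144, 324, 361, 361]

l=0 r=8: |-19|<=|19| out[8]=361, r--
l=0 r=7: |-19|>|18| out[7]=361, l++
l=1 r=7: |-12|<=|18| out[6]=324, r--
l=1 r=6: |-12|>|-4| out[5]=144, l++
l=2 r=6: |-11|>|-4| out[4]=121, l++
l=3 r=6: |-9|>|-4| out[3]=81, l++
l=4 r=6: |-7|>|-4| out[2]=49, l++
l=5 r=6: |-6|>|-4| out[1]=36, l++
l=6 r=6: |-4|<=|-4| out[0]=16, r--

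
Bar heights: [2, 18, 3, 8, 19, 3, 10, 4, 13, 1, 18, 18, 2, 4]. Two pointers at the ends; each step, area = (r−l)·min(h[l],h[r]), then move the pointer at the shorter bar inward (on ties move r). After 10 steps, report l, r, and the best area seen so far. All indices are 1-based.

l=2, r=5, best area=180

l=1 r=14: min(2,4)*13=26 best=26 *, l++
l=2 r=14: min(18,4)*12=48 best=48 *, r--
l=2 r=13: min(18,2)*11=22 best=48, r--
l=2 r=12: min(18,18)*10=180 best=180 *, r--
l=2 r=11: min(18,18)*9=162 best=180, r--
l=2 r=10: min(18,1)*8=8 best=180, r--
l=2 r=9: min(18,13)*7=91 best=180, r--
l=2 r=8: min(18,4)*6=24 best=180, r--
l=2 r=7: min(18,10)*5=50 best=180, r--
l=2 r=6: min(18,3)*4=12 best=180, r--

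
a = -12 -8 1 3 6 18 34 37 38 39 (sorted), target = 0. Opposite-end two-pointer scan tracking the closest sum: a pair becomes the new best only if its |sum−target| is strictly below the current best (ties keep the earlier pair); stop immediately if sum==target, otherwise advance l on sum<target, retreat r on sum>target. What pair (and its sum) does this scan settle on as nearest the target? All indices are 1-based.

l=1 r=10: -12+39=27 d=27 *, r--
l=1 r=9: -12+38=26 d=26 *, r--
l=1 r=8: -12+37=25 d=25 *, r--
l=1 r=7: -12+34=22 d=22 *, r--
l=1 r=6: -12+18=6 d=6 *, r--
l=1 r=5: -12+6=-6 d=6, l++
l=2 r=5: -8+6=-2 d=2 *, l++
l=3 r=5: 1+6=7 d=7, r--
l=3 r=4: 1+3=4 d=4, r--

pair (-8, 6) with sum -2 (|Δ|=2)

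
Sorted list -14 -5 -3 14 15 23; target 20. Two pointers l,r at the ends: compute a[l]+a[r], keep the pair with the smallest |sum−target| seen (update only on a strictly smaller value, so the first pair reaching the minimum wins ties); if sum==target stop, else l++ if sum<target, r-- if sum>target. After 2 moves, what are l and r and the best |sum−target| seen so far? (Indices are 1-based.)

l=3, r=6, best |Δ|=2

l=1 r=6: -14+23=9 d=11 *, l++
l=2 r=6: -5+23=18 d=2 *, l++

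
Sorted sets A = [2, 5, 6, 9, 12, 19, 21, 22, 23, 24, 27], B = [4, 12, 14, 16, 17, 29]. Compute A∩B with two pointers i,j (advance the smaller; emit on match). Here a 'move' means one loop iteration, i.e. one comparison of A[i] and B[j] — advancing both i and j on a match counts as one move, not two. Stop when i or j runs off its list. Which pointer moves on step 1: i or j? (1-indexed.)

i

i=1 j=1: 2<4, i++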